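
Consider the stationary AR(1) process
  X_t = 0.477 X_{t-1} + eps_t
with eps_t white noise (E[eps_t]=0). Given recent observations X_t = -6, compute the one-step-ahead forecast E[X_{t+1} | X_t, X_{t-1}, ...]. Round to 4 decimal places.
E[X_{t+1} \mid \mathcal F_t] = -2.8620

For an AR(p) model X_t = c + sum_i phi_i X_{t-i} + eps_t, the
one-step-ahead conditional mean is
  E[X_{t+1} | X_t, ...] = c + sum_i phi_i X_{t+1-i}.
Substitute known values:
  E[X_{t+1} | ...] = (0.477) * (-6)
                   = -2.8620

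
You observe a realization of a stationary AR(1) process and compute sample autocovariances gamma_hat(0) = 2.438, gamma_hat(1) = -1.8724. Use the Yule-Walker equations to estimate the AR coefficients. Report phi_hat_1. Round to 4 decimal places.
\hat\phi_{1} = -0.7680

The Yule-Walker equations for an AR(p) process read, in matrix form,
  Gamma_p phi = r_p,   with   (Gamma_p)_{ij} = gamma(|i - j|),
                       (r_p)_i = gamma(i),   i,j = 1..p.
Substitute the sample gammas (Toeplitz matrix and right-hand side of size 1):
  Gamma_p = [[2.438]]
  r_p     = [-1.8724]
With p = 1 this is the single equation gamma(0) phi_1 = gamma(1):
  phi_hat_1 = gamma(1) / gamma(0) = -1.8724 / 2.438 = -0.7680.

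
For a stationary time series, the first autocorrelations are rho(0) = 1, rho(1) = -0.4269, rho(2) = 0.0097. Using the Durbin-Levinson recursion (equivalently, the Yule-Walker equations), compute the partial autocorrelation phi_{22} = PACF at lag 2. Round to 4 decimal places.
\phi_{22} = -0.2110

The PACF at lag k is phi_{kk}, the last component of the solution
to the Yule-Walker system G_k phi = r_k where
  (G_k)_{ij} = rho(|i - j|), (r_k)_i = rho(i), i,j = 1..k.
Equivalently, Durbin-Levinson gives phi_{kk} iteratively:
  phi_{11} = rho(1)
  phi_{kk} = [rho(k) - sum_{j=1..k-1} phi_{k-1,j} rho(k-j)]
            / [1 - sum_{j=1..k-1} phi_{k-1,j} rho(j)],
  phi_{k,j} = phi_{k-1,j} - phi_{kk} phi_{k-1,k-j},  j = 1..k-1.
Step k = 1:
  phi_11 = rho(1) = -0.4269.
Step k = 2:
  phi_22 = [rho(2) - phi_11 rho(1)] / [1 - phi_11 rho(1)] = [0.0097 - (-0.4269)(-0.4269)] / [1 - (-0.4269)(-0.4269)]
         = -0.17254361 / 0.81775639 = -0.211.
Therefore phi_{22} = -0.2110.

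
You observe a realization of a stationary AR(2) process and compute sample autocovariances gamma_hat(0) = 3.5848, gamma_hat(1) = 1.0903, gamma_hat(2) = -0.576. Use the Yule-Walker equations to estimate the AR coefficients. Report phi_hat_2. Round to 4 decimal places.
\hat\phi_{2} = -0.2790

The Yule-Walker equations for an AR(p) process read, in matrix form,
  Gamma_p phi = r_p,   with   (Gamma_p)_{ij} = gamma(|i - j|),
                       (r_p)_i = gamma(i),   i,j = 1..p.
Substitute the sample gammas (Toeplitz matrix and right-hand side of size 2):
  Gamma_p = [[3.5848, 1.0903], [1.0903, 3.5848]]
  r_p     = [1.0903, -0.576]
Written out:
  3.5848 phi_1 + 1.0903 phi_2 = 1.0903
  1.0903 phi_1 + 3.5848 phi_2 = -0.576
Solve by Cramer's rule:
  det = gamma(0)^2 - gamma(1)^2 = (3.5848)^2 - (1.0903)^2 = 12.85079104 - 1.18875409 = 11.66203695
  phi_hat_1 = [gamma(1) gamma(0) - gamma(1) gamma(2)] / det = [(1.0903)(3.5848) - (1.0903)(-0.576)] / 11.66203695 = 4.53652024 / 11.66203695 = 0.389
  phi_hat_2 = [gamma(0) gamma(2) - gamma(1)^2] / det = [(3.5848)(-0.576) - (1.0903)^2] / 11.66203695 = -3.25359889 / 11.66203695 = -0.279
So phi_hat = [0.3890, -0.2790].
Therefore phi_hat_2 = -0.2790.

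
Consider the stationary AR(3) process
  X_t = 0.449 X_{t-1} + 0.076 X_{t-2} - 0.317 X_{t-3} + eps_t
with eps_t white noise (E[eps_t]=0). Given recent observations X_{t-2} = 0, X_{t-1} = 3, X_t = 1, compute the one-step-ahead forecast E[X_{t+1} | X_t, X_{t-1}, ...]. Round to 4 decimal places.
E[X_{t+1} \mid \mathcal F_t] = 0.6770

For an AR(p) model X_t = c + sum_i phi_i X_{t-i} + eps_t, the
one-step-ahead conditional mean is
  E[X_{t+1} | X_t, ...] = c + sum_i phi_i X_{t+1-i}.
Substitute known values:
  E[X_{t+1} | ...] = (0.449) * (1) + (0.076) * (3) + (-0.317) * (0)
                   = 0.6770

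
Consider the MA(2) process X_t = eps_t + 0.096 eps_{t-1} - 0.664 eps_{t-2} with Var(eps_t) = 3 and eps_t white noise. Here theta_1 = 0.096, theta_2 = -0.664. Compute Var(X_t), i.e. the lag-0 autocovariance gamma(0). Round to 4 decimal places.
\gamma(0) = 4.3503

For an MA(q) process X_t = eps_t + sum_i theta_i eps_{t-i} with
Var(eps_t) = sigma^2, the variance is
  gamma(0) = sigma^2 * (1 + sum_i theta_i^2).
  sum_i theta_i^2 = (0.096)^2 + (-0.664)^2 = 0.009216 + 0.440896 = 0.450112.
  gamma(0) = 3 * (1 + 0.450112) = 3 * 1.450112 = 4.350336, which rounds to 4.3503.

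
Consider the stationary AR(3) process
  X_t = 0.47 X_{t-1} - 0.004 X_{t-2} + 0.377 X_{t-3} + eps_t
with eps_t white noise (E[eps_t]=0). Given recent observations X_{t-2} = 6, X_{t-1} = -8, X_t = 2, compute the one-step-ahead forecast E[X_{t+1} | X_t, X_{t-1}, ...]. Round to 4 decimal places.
E[X_{t+1} \mid \mathcal F_t] = 3.2340

For an AR(p) model X_t = c + sum_i phi_i X_{t-i} + eps_t, the
one-step-ahead conditional mean is
  E[X_{t+1} | X_t, ...] = c + sum_i phi_i X_{t+1-i}.
Substitute known values:
  E[X_{t+1} | ...] = (0.47) * (2) + (-0.004) * (-8) + (0.377) * (6)
                   = 3.2340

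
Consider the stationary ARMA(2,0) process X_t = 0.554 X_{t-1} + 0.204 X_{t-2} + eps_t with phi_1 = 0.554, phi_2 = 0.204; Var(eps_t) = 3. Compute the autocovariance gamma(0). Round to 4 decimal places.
\gamma(0) = 6.0710

Multiply the model equation by X_{t-k} and take expectations. With theta_0 = psi_0 = 1 and psi_j the MA(infinity) weights, this gives
  gamma(k) - sum_i phi_i gamma(k-i) = c_k,
  c_k = sigma^2 * sum_{j=k..q} theta_j psi_{j-k}   (c_k = 0 for k > q),
using gamma(-m) = gamma(m).
Pure AR (q = 0): c_0 = sigma^2 = 3, c_k = 0 for k >= 1.
Equations for k = 0, 1, 2 (AR order 2, c_2 = 0):
  (E0) gamma(0) = phi_1 gamma(1) + phi_2 gamma(2) + c_0
  (E1) gamma(1) = phi_1 gamma(0) + phi_2 gamma(1) + c_1
  (E2) gamma(2) = phi_1 gamma(1) + phi_2 gamma(0)
From (E1): gamma(1) = A gamma(0) + B with
  A = phi_1 / (1 - phi_2) = 0.554 / 0.796 = 0.69598,   B = c_1 / (1 - phi_2) = 0 / 0.796 = 0.
Insert (E2) into (E0): gamma(0) (1 - phi_2^2) = phi_1 (1 + phi_2) gamma(1) + c_0.
  phi_1 (1 + phi_2) = (0.554)(1.204) = 0.667016,   1 - phi_2^2 = 0.958384.
Replace gamma(1) by A gamma(0) + B and collect gamma(0):
  gamma(0) [0.958384 - (0.667016)(0.69598)] = c_0 = 3
  gamma(0) * 0.494154 = 3
  gamma(0) = 3 / 0.494154 = 6.070979.
Therefore gamma(0) = 6.0710 (to 4 decimal places).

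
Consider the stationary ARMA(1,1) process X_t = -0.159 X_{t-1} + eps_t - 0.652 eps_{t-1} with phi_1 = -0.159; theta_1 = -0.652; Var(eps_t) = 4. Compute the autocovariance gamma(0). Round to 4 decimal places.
\gamma(0) = 6.6991

Multiply the model equation by X_{t-k} and take expectations. With theta_0 = psi_0 = 1 and psi_j the MA(infinity) weights, this gives
  gamma(k) - sum_i phi_i gamma(k-i) = c_k,
  c_k = sigma^2 * sum_{j=k..q} theta_j psi_{j-k}   (c_k = 0 for k > q),
using gamma(-m) = gamma(m).
psi-weights needed (psi_j = theta_j + sum_i phi_i psi_{j-i}):
  psi_1 = theta_1 + phi_1 = -0.652 + (-0.159) = -0.811
Right-hand sides:
  c_0 = sigma^2 (1 + theta_1 psi_1) = 4 * (1 + (-0.652)(-0.811)) = 4 * 1.528772 = 6.115088
  c_1 = sigma^2 theta_1 = 4 * (-0.652) = -2.608
  c_2 = 0
Equations for k = 0 and k = 1 (AR order 1):
  gamma(0) = phi_1 gamma(1) + c_0
  gamma(1) = phi_1 gamma(0) + c_1
Substituting the second into the first: gamma(0) (1 - phi_1^2) = c_0 + phi_1 c_1, so
  gamma(0) = (c_0 + phi_1 c_1) / (1 - phi_1^2) = (6.115088 + (-0.159)(-2.608)) / (1 - (-0.159)^2) = 6.52976 / 0.974719 = 6.69912.
Therefore gamma(0) = 6.6991 (to 4 decimal places).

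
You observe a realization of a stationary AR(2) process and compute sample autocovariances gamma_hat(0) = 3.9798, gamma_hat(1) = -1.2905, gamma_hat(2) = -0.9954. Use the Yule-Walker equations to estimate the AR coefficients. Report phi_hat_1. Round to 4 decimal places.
\hat\phi_{1} = -0.4530

The Yule-Walker equations for an AR(p) process read, in matrix form,
  Gamma_p phi = r_p,   with   (Gamma_p)_{ij} = gamma(|i - j|),
                       (r_p)_i = gamma(i),   i,j = 1..p.
Substitute the sample gammas (Toeplitz matrix and right-hand side of size 2):
  Gamma_p = [[3.9798, -1.2905], [-1.2905, 3.9798]]
  r_p     = [-1.2905, -0.9954]
Written out:
  3.9798 phi_1 - 1.2905 phi_2 = -1.2905
  -1.2905 phi_1 + 3.9798 phi_2 = -0.9954
Solve by Cramer's rule:
  det = gamma(0)^2 - gamma(1)^2 = (3.9798)^2 - (-1.2905)^2 = 15.83880804 - 1.66539025 = 14.17341779
  phi_hat_1 = [gamma(1) gamma(0) - gamma(1) gamma(2)] / det = [(-1.2905)(3.9798) - (-1.2905)(-0.9954)] / 14.17341779 = -6.4204956 / 14.17341779 = -0.453
  phi_hat_2 = [gamma(0) gamma(2) - gamma(1)^2] / det = [(3.9798)(-0.9954) - (-1.2905)^2] / 14.17341779 = -5.62688317 / 14.17341779 = -0.397
So phi_hat = [-0.4530, -0.3970].
Therefore phi_hat_1 = -0.4530.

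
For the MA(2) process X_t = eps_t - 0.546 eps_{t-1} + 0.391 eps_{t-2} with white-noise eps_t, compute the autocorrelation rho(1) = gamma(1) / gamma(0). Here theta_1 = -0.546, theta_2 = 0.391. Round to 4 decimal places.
\rho(1) = -0.5234

For an MA(q) process with theta_0 = 1, the autocovariance is
  gamma(k) = sigma^2 * sum_{i=0..q-k} theta_i * theta_{i+k},
and rho(k) = gamma(k) / gamma(0). Sigma^2 cancels.
  numerator   = (1)*(-0.546) + (-0.546)*(0.391) = -0.759486.
  denominator = (1)^2 + (-0.546)^2 + (0.391)^2 = 1.450997.
  rho(1) = -0.759486 / 1.450997 = -0.5234.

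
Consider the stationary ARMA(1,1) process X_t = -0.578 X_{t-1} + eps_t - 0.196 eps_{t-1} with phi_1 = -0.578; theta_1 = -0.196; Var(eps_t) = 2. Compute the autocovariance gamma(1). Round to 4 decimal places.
\gamma(1) = -2.5880

Multiply the model equation by X_{t-k} and take expectations. With theta_0 = psi_0 = 1 and psi_j the MA(infinity) weights, this gives
  gamma(k) - sum_i phi_i gamma(k-i) = c_k,
  c_k = sigma^2 * sum_{j=k..q} theta_j psi_{j-k}   (c_k = 0 for k > q),
using gamma(-m) = gamma(m).
psi-weights needed (psi_j = theta_j + sum_i phi_i psi_{j-i}):
  psi_1 = theta_1 + phi_1 = -0.196 + (-0.578) = -0.774
Right-hand sides:
  c_0 = sigma^2 (1 + theta_1 psi_1) = 2 * (1 + (-0.196)(-0.774)) = 2 * 1.151704 = 2.303408
  c_1 = sigma^2 theta_1 = 2 * (-0.196) = -0.392
  c_2 = 0
Equations for k = 0 and k = 1 (AR order 1):
  gamma(0) = phi_1 gamma(1) + c_0
  gamma(1) = phi_1 gamma(0) + c_1
Substituting the second into the first: gamma(0) (1 - phi_1^2) = c_0 + phi_1 c_1, so
  gamma(0) = (c_0 + phi_1 c_1) / (1 - phi_1^2) = (2.303408 + (-0.578)(-0.392)) / (1 - (-0.578)^2) = 2.529984 / 0.665916 = 3.799254.
  gamma(1) = phi_1 gamma(0) + c_1 = (-0.578)(3.799254) + (-0.392) = -2.587969.
Therefore gamma(1) = -2.5880 (to 4 decimal places).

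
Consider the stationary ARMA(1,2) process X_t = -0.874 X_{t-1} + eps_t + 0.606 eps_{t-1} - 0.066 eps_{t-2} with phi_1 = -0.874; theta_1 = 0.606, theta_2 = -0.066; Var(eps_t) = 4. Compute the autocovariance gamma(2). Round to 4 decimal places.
\gamma(2) = 1.1968

Multiply the model equation by X_{t-k} and take expectations. With theta_0 = psi_0 = 1 and psi_j the MA(infinity) weights, this gives
  gamma(k) - sum_i phi_i gamma(k-i) = c_k,
  c_k = sigma^2 * sum_{j=k..q} theta_j psi_{j-k}   (c_k = 0 for k > q),
using gamma(-m) = gamma(m).
psi-weights needed (psi_j = theta_j + sum_i phi_i psi_{j-i}):
  psi_1 = theta_1 + phi_1 = 0.606 + (-0.874) = -0.268
  psi_2 = theta_2 + phi_1 psi_1 = -0.066 + (-0.874)(-0.268) = 0.168232
Right-hand sides:
  c_0 = sigma^2 (1 + theta_1 psi_1 + theta_2 psi_2) = 4 * (1 + (0.606)(-0.268) + (-0.066)(0.168232)) = 4 * 0.826489 = 3.305955
  c_1 = sigma^2 (theta_1 + theta_2 psi_1) = 4 * (0.606 + (-0.066)(-0.268)) = 2.494752
  c_2 = sigma^2 theta_2 = 4 * (-0.066) = -0.264
Equations for k = 0 and k = 1 (AR order 1):
  gamma(0) = phi_1 gamma(1) + c_0
  gamma(1) = phi_1 gamma(0) + c_1
Substituting the second into the first: gamma(0) (1 - phi_1^2) = c_0 + phi_1 c_1, so
  gamma(0) = (c_0 + phi_1 c_1) / (1 - phi_1^2) = (3.305955 + (-0.874)(2.494752)) / (1 - (-0.874)^2) = 1.125542 / 0.236124 = 4.766739.
  gamma(1) = phi_1 gamma(0) + c_1 = (-0.874)(4.766739) + (2.494752) = -1.671378.
For k = 2: gamma(2) = phi_1 gamma(1) + c_2
  = (-0.874)(-1.671378) + (-0.264) = 1.196784.
Therefore gamma(2) = 1.1968 (to 4 decimal places).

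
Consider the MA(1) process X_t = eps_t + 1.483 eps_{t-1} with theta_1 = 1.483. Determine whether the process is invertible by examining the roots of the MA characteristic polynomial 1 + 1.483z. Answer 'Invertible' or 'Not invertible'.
\text{Not invertible}

The MA(q) characteristic polynomial is P(z) = 1 + 1.483z.
Invertibility requires all roots to lie outside the unit circle, i.e. |z| > 1 for every root.
This is linear in z: 1 + (1.483) z = 0  =>  z = -1/(1.483) = -0.674309,  |z| = 0.674309.
Moduli of all roots: 0.6743.
All moduli strictly greater than 1? No.
Verdict: Not invertible.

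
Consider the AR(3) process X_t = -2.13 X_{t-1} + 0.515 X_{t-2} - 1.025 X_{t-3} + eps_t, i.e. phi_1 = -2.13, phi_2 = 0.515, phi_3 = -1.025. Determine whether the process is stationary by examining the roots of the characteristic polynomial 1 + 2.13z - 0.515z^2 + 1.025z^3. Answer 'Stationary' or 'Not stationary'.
\text{Not stationary}

The AR(p) characteristic polynomial is P(z) = 1 + 2.13z - 0.515z^2 + 1.025z^3.
Stationarity requires all roots to lie outside the unit circle, i.e. |z| > 1 for every root.
Degree 3: look for a simple real root z0 first, then factor out (1 - z/z0) and solve the remaining quadratic.
Testing z0 = -0.4: P(-0.4) = 1 + (2.13)(-0.4) + (-0.515)(-0.4)^2 + (1.025)(-0.4)^3
  = 1 + (-0.852) + (-0.0824) + (-0.0656) = 0.  So z_0 = -0.4 is a root, |z_0| = 0.4.
Divide out the factor (1 + 2.5 z) = (1 - z/z0) (since 1/z0 = -2.5):
  P(z) = (1 + 2.5 z)(1 + (-0.37) z + (0.41) z^2)
  [check: z-coef -0.37 - (-2.5) = 2.13; z^2-coef 0.41 - (-2.5)(-0.37) = -0.515; z^3-coef -(-2.5)(0.41) = 1.025.]
Remaining roots from the quadratic factor 1 + (-0.37) z + (0.41) z^2:
  Set 1 + (-0.37) z + (0.41) z^2 = 0, i.e. a z^2 + b z + c = 0 with a = 0.41, b = -0.37, c = 1.
  Discriminant D = b^2 - 4ac = (-0.37)^2 - 4*(0.41)*1 = 0.1369 - (1.64) = -1.5031.
  D < 0, so the roots are the complex-conjugate pair z = (-b +/- i sqrt(-D)) / (2a) = 0.4512 +/- 1.4951i.
  For a conjugate pair |z|^2 = z * conj(z) = (product of roots) = c/a = 1/(0.41) = 2.439024, so |z| = sqrt(2.439024) = 1.5617 for both roots.
Moduli of all roots: 0.4000, 1.5617, 1.5617.
All moduli strictly greater than 1? No.
Verdict: Not stationary.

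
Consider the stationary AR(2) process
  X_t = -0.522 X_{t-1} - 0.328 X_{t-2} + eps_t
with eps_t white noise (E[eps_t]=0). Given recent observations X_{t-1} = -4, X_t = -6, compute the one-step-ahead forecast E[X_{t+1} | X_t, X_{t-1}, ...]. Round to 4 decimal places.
E[X_{t+1} \mid \mathcal F_t] = 4.4440

For an AR(p) model X_t = c + sum_i phi_i X_{t-i} + eps_t, the
one-step-ahead conditional mean is
  E[X_{t+1} | X_t, ...] = c + sum_i phi_i X_{t+1-i}.
Substitute known values:
  E[X_{t+1} | ...] = (-0.522) * (-6) + (-0.328) * (-4)
                   = 4.4440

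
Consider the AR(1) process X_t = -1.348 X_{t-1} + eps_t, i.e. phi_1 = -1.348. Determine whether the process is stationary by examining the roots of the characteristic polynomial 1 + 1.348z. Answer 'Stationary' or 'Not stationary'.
\text{Not stationary}

The AR(p) characteristic polynomial is P(z) = 1 + 1.348z.
Stationarity requires all roots to lie outside the unit circle, i.e. |z| > 1 for every root.
This is linear in z: 1 + (1.348) z = 0  =>  z = -1/(1.348) = -0.74184,  |z| = 0.74184.
Moduli of all roots: 0.7418.
All moduli strictly greater than 1? No.
Verdict: Not stationary.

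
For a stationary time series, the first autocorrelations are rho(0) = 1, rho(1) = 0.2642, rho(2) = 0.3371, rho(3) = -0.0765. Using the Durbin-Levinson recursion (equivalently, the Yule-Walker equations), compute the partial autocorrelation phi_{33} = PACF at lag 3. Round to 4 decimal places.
\phi_{33} = -0.2530

The PACF at lag k is phi_{kk}, the last component of the solution
to the Yule-Walker system G_k phi = r_k where
  (G_k)_{ij} = rho(|i - j|), (r_k)_i = rho(i), i,j = 1..k.
Equivalently, Durbin-Levinson gives phi_{kk} iteratively:
  phi_{11} = rho(1)
  phi_{kk} = [rho(k) - sum_{j=1..k-1} phi_{k-1,j} rho(k-j)]
            / [1 - sum_{j=1..k-1} phi_{k-1,j} rho(j)],
  phi_{k,j} = phi_{k-1,j} - phi_{kk} phi_{k-1,k-j},  j = 1..k-1.
Step k = 1:
  phi_11 = rho(1) = 0.2642.
Step k = 2:
  phi_22 = [rho(2) - phi_11 rho(1)] / [1 - phi_11 rho(1)] = [0.3371 - (0.2642)(0.2642)] / [1 - (0.2642)(0.2642)]
         = 0.26729836 / 0.93019836 = 0.287356.
  Update: phi_21 = phi_11 - phi_22 phi_11 = 0.2642 - (0.287356)(0.2642) = 0.18828.
Step k = 3:
  phi_33 = [rho(3) - phi_21 rho(2) - phi_22 rho(1)] / [1 - phi_21 rho(1) - phi_22 rho(2)]
    numerator   = -0.0765 - (0.18828)(0.3371) - (0.287356)(0.2642) = -0.21588888
    denominator = 1 - (0.18828)(0.2642) - (0.287356)(0.3371) = 0.85338849
  phi_33 = -0.21588888 / 0.85338849 = -0.253.
Therefore phi_{33} = -0.2530.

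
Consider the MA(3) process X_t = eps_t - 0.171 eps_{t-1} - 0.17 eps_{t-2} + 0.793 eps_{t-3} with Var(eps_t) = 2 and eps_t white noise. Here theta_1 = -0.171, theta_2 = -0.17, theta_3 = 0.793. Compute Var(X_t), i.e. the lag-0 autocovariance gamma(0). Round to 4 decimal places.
\gamma(0) = 3.3740

For an MA(q) process X_t = eps_t + sum_i theta_i eps_{t-i} with
Var(eps_t) = sigma^2, the variance is
  gamma(0) = sigma^2 * (1 + sum_i theta_i^2).
  sum_i theta_i^2 = (-0.171)^2 + (-0.17)^2 + (0.793)^2 = 0.029241 + 0.0289 + 0.628849 = 0.68699.
  gamma(0) = 2 * (1 + 0.68699) = 2 * 1.68699 = 3.37398, which rounds to 3.3740.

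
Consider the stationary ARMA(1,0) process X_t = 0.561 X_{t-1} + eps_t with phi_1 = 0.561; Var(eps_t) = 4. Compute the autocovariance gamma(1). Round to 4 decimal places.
\gamma(1) = 3.2746

Multiply the model equation by X_{t-k} and take expectations. With theta_0 = psi_0 = 1 and psi_j the MA(infinity) weights, this gives
  gamma(k) - sum_i phi_i gamma(k-i) = c_k,
  c_k = sigma^2 * sum_{j=k..q} theta_j psi_{j-k}   (c_k = 0 for k > q),
using gamma(-m) = gamma(m).
Pure AR (q = 0): c_0 = sigma^2 = 4, c_k = 0 for k >= 1.
Equations for k = 0 and k = 1 (AR order 1):
  gamma(0) = phi_1 gamma(1) + c_0
  gamma(1) = phi_1 gamma(0) + c_1
Substituting the second into the first: gamma(0) (1 - phi_1^2) = c_0 + phi_1 c_1, so
  gamma(0) = c_0 / (1 - phi_1^2) = 4 / (1 - (0.561)^2) = 4 / 0.685279 = 5.837039.
  gamma(1) = phi_1 gamma(0) = (0.561)(5.837039) = 3.274579.
Therefore gamma(1) = 3.2746 (to 4 decimal places).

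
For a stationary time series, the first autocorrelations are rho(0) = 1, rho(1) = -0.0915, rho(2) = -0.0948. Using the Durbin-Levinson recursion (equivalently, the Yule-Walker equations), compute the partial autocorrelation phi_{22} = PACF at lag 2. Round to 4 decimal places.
\phi_{22} = -0.1040

The PACF at lag k is phi_{kk}, the last component of the solution
to the Yule-Walker system G_k phi = r_k where
  (G_k)_{ij} = rho(|i - j|), (r_k)_i = rho(i), i,j = 1..k.
Equivalently, Durbin-Levinson gives phi_{kk} iteratively:
  phi_{11} = rho(1)
  phi_{kk} = [rho(k) - sum_{j=1..k-1} phi_{k-1,j} rho(k-j)]
            / [1 - sum_{j=1..k-1} phi_{k-1,j} rho(j)],
  phi_{k,j} = phi_{k-1,j} - phi_{kk} phi_{k-1,k-j},  j = 1..k-1.
Step k = 1:
  phi_11 = rho(1) = -0.0915.
Step k = 2:
  phi_22 = [rho(2) - phi_11 rho(1)] / [1 - phi_11 rho(1)] = [-0.0948 - (-0.0915)(-0.0915)] / [1 - (-0.0915)(-0.0915)]
         = -0.10317225 / 0.99162775 = -0.104.
Therefore phi_{22} = -0.1040.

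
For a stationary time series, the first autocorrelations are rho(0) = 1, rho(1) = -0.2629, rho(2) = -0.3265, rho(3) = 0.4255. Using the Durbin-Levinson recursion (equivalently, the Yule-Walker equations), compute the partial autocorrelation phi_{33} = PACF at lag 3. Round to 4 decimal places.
\phi_{33} = 0.2510

The PACF at lag k is phi_{kk}, the last component of the solution
to the Yule-Walker system G_k phi = r_k where
  (G_k)_{ij} = rho(|i - j|), (r_k)_i = rho(i), i,j = 1..k.
Equivalently, Durbin-Levinson gives phi_{kk} iteratively:
  phi_{11} = rho(1)
  phi_{kk} = [rho(k) - sum_{j=1..k-1} phi_{k-1,j} rho(k-j)]
            / [1 - sum_{j=1..k-1} phi_{k-1,j} rho(j)],
  phi_{k,j} = phi_{k-1,j} - phi_{kk} phi_{k-1,k-j},  j = 1..k-1.
Step k = 1:
  phi_11 = rho(1) = -0.2629.
Step k = 2:
  phi_22 = [rho(2) - phi_11 rho(1)] / [1 - phi_11 rho(1)] = [-0.3265 - (-0.2629)(-0.2629)] / [1 - (-0.2629)(-0.2629)]
         = -0.39561641 / 0.93088359 = -0.42499.
  Update: phi_21 = phi_11 - phi_22 phi_11 = -0.2629 - (-0.42499)(-0.2629) = -0.37463.
Step k = 3:
  phi_33 = [rho(3) - phi_21 rho(2) - phi_22 rho(1)] / [1 - phi_21 rho(1) - phi_22 rho(2)]
    numerator   = 0.4255 - (-0.37463)(-0.3265) - (-0.42499)(-0.2629) = 0.1914534
    denominator = 1 - (-0.37463)(-0.2629) - (-0.42499)(-0.3265) = 0.76275049
  phi_33 = 0.1914534 / 0.76275049 = 0.251.
Therefore phi_{33} = 0.2510.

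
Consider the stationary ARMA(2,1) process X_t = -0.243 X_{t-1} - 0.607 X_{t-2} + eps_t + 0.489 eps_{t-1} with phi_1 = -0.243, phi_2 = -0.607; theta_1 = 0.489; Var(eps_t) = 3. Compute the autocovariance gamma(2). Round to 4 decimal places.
\gamma(2) = -3.2470

Multiply the model equation by X_{t-k} and take expectations. With theta_0 = psi_0 = 1 and psi_j the MA(infinity) weights, this gives
  gamma(k) - sum_i phi_i gamma(k-i) = c_k,
  c_k = sigma^2 * sum_{j=k..q} theta_j psi_{j-k}   (c_k = 0 for k > q),
using gamma(-m) = gamma(m).
psi-weights needed (psi_j = theta_j + sum_i phi_i psi_{j-i}):
  psi_1 = theta_1 + phi_1 = 0.489 + (-0.243) = 0.246
Right-hand sides:
  c_0 = sigma^2 (1 + theta_1 psi_1) = 3 * (1 + (0.489)(0.246)) = 3 * 1.120294 = 3.360882
  c_1 = sigma^2 theta_1 = 3 * (0.489) = 1.467
  c_2 = 0
Equations for k = 0, 1, 2 (AR order 2, c_2 = 0):
  (E0) gamma(0) = phi_1 gamma(1) + phi_2 gamma(2) + c_0
  (E1) gamma(1) = phi_1 gamma(0) + phi_2 gamma(1) + c_1
  (E2) gamma(2) = phi_1 gamma(1) + phi_2 gamma(0)
From (E1): gamma(1) = A gamma(0) + B with
  A = phi_1 / (1 - phi_2) = -0.243 / 1.607 = -0.151213,   B = c_1 / (1 - phi_2) = 1.467 / 1.607 = 0.912881.
Insert (E2) into (E0): gamma(0) (1 - phi_2^2) = phi_1 (1 + phi_2) gamma(1) + c_0.
  phi_1 (1 + phi_2) = (-0.243)(0.393) = -0.095499,   1 - phi_2^2 = 0.631551.
Replace gamma(1) by A gamma(0) + B and collect gamma(0):
  gamma(0) [0.631551 - (-0.095499)(-0.151213)] = (-0.095499)(0.912881) + 3.360882
  gamma(0) * 0.61711 = 3.273703
  gamma(0) = 3.273703 / 0.61711 = 5.304891.
  gamma(1) = A gamma(0) + B = (-0.151213)(5.304891) + (0.912881) = 0.11071.
  gamma(2) = phi_1 gamma(1) + phi_2 gamma(0) = (-0.243)(0.11071) + (-0.607)(5.304891) = -3.246971.
Therefore gamma(2) = -3.2470 (to 4 decimal places).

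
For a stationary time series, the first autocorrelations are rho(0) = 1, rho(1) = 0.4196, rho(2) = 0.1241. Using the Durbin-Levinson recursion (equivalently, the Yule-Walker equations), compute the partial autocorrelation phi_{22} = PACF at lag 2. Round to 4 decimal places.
\phi_{22} = -0.0631

The PACF at lag k is phi_{kk}, the last component of the solution
to the Yule-Walker system G_k phi = r_k where
  (G_k)_{ij} = rho(|i - j|), (r_k)_i = rho(i), i,j = 1..k.
Equivalently, Durbin-Levinson gives phi_{kk} iteratively:
  phi_{11} = rho(1)
  phi_{kk} = [rho(k) - sum_{j=1..k-1} phi_{k-1,j} rho(k-j)]
            / [1 - sum_{j=1..k-1} phi_{k-1,j} rho(j)],
  phi_{k,j} = phi_{k-1,j} - phi_{kk} phi_{k-1,k-j},  j = 1..k-1.
Step k = 1:
  phi_11 = rho(1) = 0.4196.
Step k = 2:
  phi_22 = [rho(2) - phi_11 rho(1)] / [1 - phi_11 rho(1)] = [0.1241 - (0.4196)(0.4196)] / [1 - (0.4196)(0.4196)]
         = -0.05196416 / 0.82393584 = -0.0631.
Therefore phi_{22} = -0.0631.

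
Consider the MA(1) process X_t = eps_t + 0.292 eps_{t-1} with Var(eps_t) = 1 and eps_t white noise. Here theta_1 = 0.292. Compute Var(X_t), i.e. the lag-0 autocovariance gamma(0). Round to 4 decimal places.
\gamma(0) = 1.0853

For an MA(q) process X_t = eps_t + sum_i theta_i eps_{t-i} with
Var(eps_t) = sigma^2, the variance is
  gamma(0) = sigma^2 * (1 + sum_i theta_i^2).
  sum_i theta_i^2 = (0.292)^2 = 0.085264.
  gamma(0) = 1 * (1 + 0.085264) = 1 * 1.085264 = 1.085264, which rounds to 1.0853.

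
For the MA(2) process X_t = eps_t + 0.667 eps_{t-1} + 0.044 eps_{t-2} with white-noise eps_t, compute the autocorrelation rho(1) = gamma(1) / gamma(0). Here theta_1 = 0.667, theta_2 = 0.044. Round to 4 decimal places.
\rho(1) = 0.4813

For an MA(q) process with theta_0 = 1, the autocovariance is
  gamma(k) = sigma^2 * sum_{i=0..q-k} theta_i * theta_{i+k},
and rho(k) = gamma(k) / gamma(0). Sigma^2 cancels.
  numerator   = (1)*(0.667) + (0.667)*(0.044) = 0.696348.
  denominator = (1)^2 + (0.667)^2 + (0.044)^2 = 1.446825.
  rho(1) = 0.696348 / 1.446825 = 0.4813.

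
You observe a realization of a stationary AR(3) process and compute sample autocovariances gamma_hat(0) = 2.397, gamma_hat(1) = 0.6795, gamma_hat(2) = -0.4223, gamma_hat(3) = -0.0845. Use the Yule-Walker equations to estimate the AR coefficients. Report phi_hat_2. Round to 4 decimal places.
\hat\phi_{2} = -0.3250

The Yule-Walker equations for an AR(p) process read, in matrix form,
  Gamma_p phi = r_p,   with   (Gamma_p)_{ij} = gamma(|i - j|),
                       (r_p)_i = gamma(i),   i,j = 1..p.
Substitute the sample gammas (Toeplitz matrix and right-hand side of size 3):
  Gamma_p = [[2.397, 0.6795, -0.4223], [0.6795, 2.397, 0.6795], [-0.4223, 0.6795, 2.397]]
  r_p     = [0.6795, -0.4223, -0.0845]
Written out (R1..R3):
  (R1) 2.397 phi_1 + 0.6795 phi_2 - 0.4223 phi_3 = 0.6795
  (R2) 0.6795 phi_1 + 2.397 phi_2 + 0.6795 phi_3 = -0.4223
  (R3) -0.4223 phi_1 + 0.6795 phi_2 + 2.397 phi_3 = -0.0845
Gaussian elimination:
  R2 <- R2 - (0.6795/2.397) R1 = R2 - (0.283479) R1:  2.204376 phi_2 + 0.799213 phi_3 = -0.614924
  R3 <- R3 - (-0.4223/2.397) R1 = R3 - (-0.176179) R1:  0.799213 phi_2 + 2.3226 phi_3 = 0.035213
  R3 <- R3 - (0.799213/2.204376) R2 = R3 - (0.362558) R2:  2.032839 phi_3 = 0.258159
Back-substitution:
  phi_hat_3 = 0.258159 / 2.032839 = 0.126994
  phi_hat_2 = (-0.614924 - (0.799213)(0.126994)) / 2.204376 = -0.324999
  phi_hat_1 = (0.6795 - (0.6795)(-0.324999) - (-0.4223)(0.126994)) / 2.397 = 0.397983
So phi_hat = [0.3980, -0.3250, 0.1270].
Therefore phi_hat_2 = -0.3250.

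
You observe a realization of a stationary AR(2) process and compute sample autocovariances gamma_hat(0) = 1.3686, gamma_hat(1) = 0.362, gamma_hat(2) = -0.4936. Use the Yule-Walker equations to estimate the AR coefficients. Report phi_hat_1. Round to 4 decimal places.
\hat\phi_{1} = 0.3870

The Yule-Walker equations for an AR(p) process read, in matrix form,
  Gamma_p phi = r_p,   with   (Gamma_p)_{ij} = gamma(|i - j|),
                       (r_p)_i = gamma(i),   i,j = 1..p.
Substitute the sample gammas (Toeplitz matrix and right-hand side of size 2):
  Gamma_p = [[1.3686, 0.362], [0.362, 1.3686]]
  r_p     = [0.362, -0.4936]
Written out:
  1.3686 phi_1 + 0.362 phi_2 = 0.362
  0.362 phi_1 + 1.3686 phi_2 = -0.4936
Solve by Cramer's rule:
  det = gamma(0)^2 - gamma(1)^2 = (1.3686)^2 - (0.362)^2 = 1.87306596 - 0.131044 = 1.74202196
  phi_hat_1 = [gamma(1) gamma(0) - gamma(1) gamma(2)] / det = [(0.362)(1.3686) - (0.362)(-0.4936)] / 1.74202196 = 0.6741164 / 1.74202196 = 0.387
  phi_hat_2 = [gamma(0) gamma(2) - gamma(1)^2] / det = [(1.3686)(-0.4936) - (0.362)^2] / 1.74202196 = -0.80658496 / 1.74202196 = -0.463
So phi_hat = [0.3870, -0.4630].
Therefore phi_hat_1 = 0.3870.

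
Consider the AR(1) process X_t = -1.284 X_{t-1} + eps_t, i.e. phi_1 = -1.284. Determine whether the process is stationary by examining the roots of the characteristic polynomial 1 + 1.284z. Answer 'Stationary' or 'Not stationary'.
\text{Not stationary}

The AR(p) characteristic polynomial is P(z) = 1 + 1.284z.
Stationarity requires all roots to lie outside the unit circle, i.e. |z| > 1 for every root.
This is linear in z: 1 + (1.284) z = 0  =>  z = -1/(1.284) = -0.778816,  |z| = 0.778816.
Moduli of all roots: 0.7788.
All moduli strictly greater than 1? No.
Verdict: Not stationary.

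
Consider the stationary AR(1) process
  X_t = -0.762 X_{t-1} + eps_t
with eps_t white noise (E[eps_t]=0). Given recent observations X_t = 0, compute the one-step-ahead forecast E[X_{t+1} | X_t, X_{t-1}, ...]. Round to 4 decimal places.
E[X_{t+1} \mid \mathcal F_t] = 0.0000

For an AR(p) model X_t = c + sum_i phi_i X_{t-i} + eps_t, the
one-step-ahead conditional mean is
  E[X_{t+1} | X_t, ...] = c + sum_i phi_i X_{t+1-i}.
Substitute known values:
  E[X_{t+1} | ...] = (-0.762) * (0)
                   = 0.0000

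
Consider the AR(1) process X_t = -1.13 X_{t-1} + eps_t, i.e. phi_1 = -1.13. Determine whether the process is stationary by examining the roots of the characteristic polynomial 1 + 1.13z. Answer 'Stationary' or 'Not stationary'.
\text{Not stationary}

The AR(p) characteristic polynomial is P(z) = 1 + 1.13z.
Stationarity requires all roots to lie outside the unit circle, i.e. |z| > 1 for every root.
This is linear in z: 1 + (1.13) z = 0  =>  z = -1/(1.13) = -0.884956,  |z| = 0.884956.
Moduli of all roots: 0.8850.
All moduli strictly greater than 1? No.
Verdict: Not stationary.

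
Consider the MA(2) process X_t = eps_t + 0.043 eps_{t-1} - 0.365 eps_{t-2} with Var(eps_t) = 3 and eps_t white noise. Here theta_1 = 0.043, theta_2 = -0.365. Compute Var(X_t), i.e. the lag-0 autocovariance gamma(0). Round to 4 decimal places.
\gamma(0) = 3.4052

For an MA(q) process X_t = eps_t + sum_i theta_i eps_{t-i} with
Var(eps_t) = sigma^2, the variance is
  gamma(0) = sigma^2 * (1 + sum_i theta_i^2).
  sum_i theta_i^2 = (0.043)^2 + (-0.365)^2 = 0.001849 + 0.133225 = 0.135074.
  gamma(0) = 3 * (1 + 0.135074) = 3 * 1.135074 = 3.405222, which rounds to 3.4052.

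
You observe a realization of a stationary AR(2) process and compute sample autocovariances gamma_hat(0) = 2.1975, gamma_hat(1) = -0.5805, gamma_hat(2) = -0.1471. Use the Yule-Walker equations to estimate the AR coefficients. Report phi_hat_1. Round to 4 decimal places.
\hat\phi_{1} = -0.3030

The Yule-Walker equations for an AR(p) process read, in matrix form,
  Gamma_p phi = r_p,   with   (Gamma_p)_{ij} = gamma(|i - j|),
                       (r_p)_i = gamma(i),   i,j = 1..p.
Substitute the sample gammas (Toeplitz matrix and right-hand side of size 2):
  Gamma_p = [[2.1975, -0.5805], [-0.5805, 2.1975]]
  r_p     = [-0.5805, -0.1471]
Written out:
  2.1975 phi_1 - 0.5805 phi_2 = -0.5805
  -0.5805 phi_1 + 2.1975 phi_2 = -0.1471
Solve by Cramer's rule:
  det = gamma(0)^2 - gamma(1)^2 = (2.1975)^2 - (-0.5805)^2 = 4.82900625 - 0.33698025 = 4.492026
  phi_hat_1 = [gamma(1) gamma(0) - gamma(1) gamma(2)] / det = [(-0.5805)(2.1975) - (-0.5805)(-0.1471)] / 4.492026 = -1.3610403 / 4.492026 = -0.303
  phi_hat_2 = [gamma(0) gamma(2) - gamma(1)^2] / det = [(2.1975)(-0.1471) - (-0.5805)^2] / 4.492026 = -0.6602325 / 4.492026 = -0.147
So phi_hat = [-0.3030, -0.1470].
Therefore phi_hat_1 = -0.3030.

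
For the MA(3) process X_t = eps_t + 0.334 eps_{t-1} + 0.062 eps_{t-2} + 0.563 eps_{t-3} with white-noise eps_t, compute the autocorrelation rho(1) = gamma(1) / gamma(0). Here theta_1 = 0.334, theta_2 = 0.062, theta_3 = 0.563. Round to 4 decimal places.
\rho(1) = 0.2720

For an MA(q) process with theta_0 = 1, the autocovariance is
  gamma(k) = sigma^2 * sum_{i=0..q-k} theta_i * theta_{i+k},
and rho(k) = gamma(k) / gamma(0). Sigma^2 cancels.
  numerator   = (1)*(0.334) + (0.334)*(0.062) + (0.062)*(0.563) = 0.389614.
  denominator = (1)^2 + (0.334)^2 + (0.062)^2 + (0.563)^2 = 1.432369.
  rho(1) = 0.389614 / 1.432369 = 0.2720.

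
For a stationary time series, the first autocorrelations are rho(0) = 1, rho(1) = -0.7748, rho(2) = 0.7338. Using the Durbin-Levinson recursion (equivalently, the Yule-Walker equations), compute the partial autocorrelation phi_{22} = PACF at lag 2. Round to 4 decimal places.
\phi_{22} = 0.3340

The PACF at lag k is phi_{kk}, the last component of the solution
to the Yule-Walker system G_k phi = r_k where
  (G_k)_{ij} = rho(|i - j|), (r_k)_i = rho(i), i,j = 1..k.
Equivalently, Durbin-Levinson gives phi_{kk} iteratively:
  phi_{11} = rho(1)
  phi_{kk} = [rho(k) - sum_{j=1..k-1} phi_{k-1,j} rho(k-j)]
            / [1 - sum_{j=1..k-1} phi_{k-1,j} rho(j)],
  phi_{k,j} = phi_{k-1,j} - phi_{kk} phi_{k-1,k-j},  j = 1..k-1.
Step k = 1:
  phi_11 = rho(1) = -0.7748.
Step k = 2:
  phi_22 = [rho(2) - phi_11 rho(1)] / [1 - phi_11 rho(1)] = [0.7338 - (-0.7748)(-0.7748)] / [1 - (-0.7748)(-0.7748)]
         = 0.13348496 / 0.39968496 = 0.334.
Therefore phi_{22} = 0.3340.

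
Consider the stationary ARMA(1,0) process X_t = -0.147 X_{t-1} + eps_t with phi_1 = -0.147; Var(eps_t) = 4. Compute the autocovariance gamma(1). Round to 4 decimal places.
\gamma(1) = -0.6010

Multiply the model equation by X_{t-k} and take expectations. With theta_0 = psi_0 = 1 and psi_j the MA(infinity) weights, this gives
  gamma(k) - sum_i phi_i gamma(k-i) = c_k,
  c_k = sigma^2 * sum_{j=k..q} theta_j psi_{j-k}   (c_k = 0 for k > q),
using gamma(-m) = gamma(m).
Pure AR (q = 0): c_0 = sigma^2 = 4, c_k = 0 for k >= 1.
Equations for k = 0 and k = 1 (AR order 1):
  gamma(0) = phi_1 gamma(1) + c_0
  gamma(1) = phi_1 gamma(0) + c_1
Substituting the second into the first: gamma(0) (1 - phi_1^2) = c_0 + phi_1 c_1, so
  gamma(0) = c_0 / (1 - phi_1^2) = 4 / (1 - (-0.147)^2) = 4 / 0.978391 = 4.088345.
  gamma(1) = phi_1 gamma(0) = (-0.147)(4.088345) = -0.600987.
Therefore gamma(1) = -0.6010 (to 4 decimal places).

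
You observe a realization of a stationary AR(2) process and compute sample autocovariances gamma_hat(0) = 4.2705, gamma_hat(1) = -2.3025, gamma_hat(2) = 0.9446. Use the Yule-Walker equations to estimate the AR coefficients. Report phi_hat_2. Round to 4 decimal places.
\hat\phi_{2} = -0.0980

The Yule-Walker equations for an AR(p) process read, in matrix form,
  Gamma_p phi = r_p,   with   (Gamma_p)_{ij} = gamma(|i - j|),
                       (r_p)_i = gamma(i),   i,j = 1..p.
Substitute the sample gammas (Toeplitz matrix and right-hand side of size 2):
  Gamma_p = [[4.2705, -2.3025], [-2.3025, 4.2705]]
  r_p     = [-2.3025, 0.9446]
Written out:
  4.2705 phi_1 - 2.3025 phi_2 = -2.3025
  -2.3025 phi_1 + 4.2705 phi_2 = 0.9446
Solve by Cramer's rule:
  det = gamma(0)^2 - gamma(1)^2 = (4.2705)^2 - (-2.3025)^2 = 18.23717025 - 5.30150625 = 12.935664
  phi_hat_1 = [gamma(1) gamma(0) - gamma(1) gamma(2)] / det = [(-2.3025)(4.2705) - (-2.3025)(0.9446)] / 12.935664 = -7.65788475 / 12.935664 = -0.592
  phi_hat_2 = [gamma(0) gamma(2) - gamma(1)^2] / det = [(4.2705)(0.9446) - (-2.3025)^2] / 12.935664 = -1.26759195 / 12.935664 = -0.098
So phi_hat = [-0.5920, -0.0980].
Therefore phi_hat_2 = -0.0980.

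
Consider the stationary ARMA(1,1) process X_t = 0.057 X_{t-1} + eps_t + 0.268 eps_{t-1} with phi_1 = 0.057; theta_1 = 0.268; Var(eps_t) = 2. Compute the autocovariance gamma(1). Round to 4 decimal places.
\gamma(1) = 0.6621

Multiply the model equation by X_{t-k} and take expectations. With theta_0 = psi_0 = 1 and psi_j the MA(infinity) weights, this gives
  gamma(k) - sum_i phi_i gamma(k-i) = c_k,
  c_k = sigma^2 * sum_{j=k..q} theta_j psi_{j-k}   (c_k = 0 for k > q),
using gamma(-m) = gamma(m).
psi-weights needed (psi_j = theta_j + sum_i phi_i psi_{j-i}):
  psi_1 = theta_1 + phi_1 = 0.268 + (0.057) = 0.325
Right-hand sides:
  c_0 = sigma^2 (1 + theta_1 psi_1) = 2 * (1 + (0.268)(0.325)) = 2 * 1.0871 = 2.1742
  c_1 = sigma^2 theta_1 = 2 * (0.268) = 0.536
  c_2 = 0
Equations for k = 0 and k = 1 (AR order 1):
  gamma(0) = phi_1 gamma(1) + c_0
  gamma(1) = phi_1 gamma(0) + c_1
Substituting the second into the first: gamma(0) (1 - phi_1^2) = c_0 + phi_1 c_1, so
  gamma(0) = (c_0 + phi_1 c_1) / (1 - phi_1^2) = (2.1742 + (0.057)(0.536)) / (1 - (0.057)^2) = 2.204752 / 0.996751 = 2.211939.
  gamma(1) = phi_1 gamma(0) + c_1 = (0.057)(2.211939) + (0.536) = 0.66208.
Therefore gamma(1) = 0.6621 (to 4 decimal places).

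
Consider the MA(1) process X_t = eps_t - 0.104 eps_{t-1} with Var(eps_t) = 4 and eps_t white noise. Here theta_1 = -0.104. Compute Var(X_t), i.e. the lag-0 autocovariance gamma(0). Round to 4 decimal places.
\gamma(0) = 4.0433

For an MA(q) process X_t = eps_t + sum_i theta_i eps_{t-i} with
Var(eps_t) = sigma^2, the variance is
  gamma(0) = sigma^2 * (1 + sum_i theta_i^2).
  sum_i theta_i^2 = (-0.104)^2 = 0.010816.
  gamma(0) = 4 * (1 + 0.010816) = 4 * 1.010816 = 4.043264, which rounds to 4.0433.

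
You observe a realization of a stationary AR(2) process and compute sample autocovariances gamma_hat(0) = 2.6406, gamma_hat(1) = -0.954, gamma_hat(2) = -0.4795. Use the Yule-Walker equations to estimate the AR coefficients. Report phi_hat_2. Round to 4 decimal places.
\hat\phi_{2} = -0.3590

The Yule-Walker equations for an AR(p) process read, in matrix form,
  Gamma_p phi = r_p,   with   (Gamma_p)_{ij} = gamma(|i - j|),
                       (r_p)_i = gamma(i),   i,j = 1..p.
Substitute the sample gammas (Toeplitz matrix and right-hand side of size 2):
  Gamma_p = [[2.6406, -0.954], [-0.954, 2.6406]]
  r_p     = [-0.954, -0.4795]
Written out:
  2.6406 phi_1 - 0.954 phi_2 = -0.954
  -0.954 phi_1 + 2.6406 phi_2 = -0.4795
Solve by Cramer's rule:
  det = gamma(0)^2 - gamma(1)^2 = (2.6406)^2 - (-0.954)^2 = 6.97276836 - 0.910116 = 6.06265236
  phi_hat_1 = [gamma(1) gamma(0) - gamma(1) gamma(2)] / det = [(-0.954)(2.6406) - (-0.954)(-0.4795)] / 6.06265236 = -2.9765754 / 6.06265236 = -0.491
  phi_hat_2 = [gamma(0) gamma(2) - gamma(1)^2] / det = [(2.6406)(-0.4795) - (-0.954)^2] / 6.06265236 = -2.1762837 / 6.06265236 = -0.359
So phi_hat = [-0.4910, -0.3590].
Therefore phi_hat_2 = -0.3590.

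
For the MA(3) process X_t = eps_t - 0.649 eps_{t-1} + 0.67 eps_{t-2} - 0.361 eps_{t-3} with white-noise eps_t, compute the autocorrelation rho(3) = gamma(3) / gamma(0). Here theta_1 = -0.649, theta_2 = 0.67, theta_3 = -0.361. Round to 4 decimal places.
\rho(3) = -0.1805

For an MA(q) process with theta_0 = 1, the autocovariance is
  gamma(k) = sigma^2 * sum_{i=0..q-k} theta_i * theta_{i+k},
and rho(k) = gamma(k) / gamma(0). Sigma^2 cancels.
  numerator   = (1)*(-0.361) = -0.361.
  denominator = (1)^2 + (-0.649)^2 + (0.67)^2 + (-0.361)^2 = 2.000422.
  rho(3) = -0.361 / 2.000422 = -0.1805.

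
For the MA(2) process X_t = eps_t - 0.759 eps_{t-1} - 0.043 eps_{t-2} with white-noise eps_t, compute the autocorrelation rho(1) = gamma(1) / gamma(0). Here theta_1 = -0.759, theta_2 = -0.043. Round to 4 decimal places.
\rho(1) = -0.4603

For an MA(q) process with theta_0 = 1, the autocovariance is
  gamma(k) = sigma^2 * sum_{i=0..q-k} theta_i * theta_{i+k},
and rho(k) = gamma(k) / gamma(0). Sigma^2 cancels.
  numerator   = (1)*(-0.759) + (-0.759)*(-0.043) = -0.726363.
  denominator = (1)^2 + (-0.759)^2 + (-0.043)^2 = 1.57793.
  rho(1) = -0.726363 / 1.57793 = -0.4603.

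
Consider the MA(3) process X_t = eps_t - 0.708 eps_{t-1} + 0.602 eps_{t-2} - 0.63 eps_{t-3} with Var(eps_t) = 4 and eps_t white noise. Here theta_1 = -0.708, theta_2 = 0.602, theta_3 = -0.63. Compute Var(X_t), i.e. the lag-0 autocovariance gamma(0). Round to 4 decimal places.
\gamma(0) = 9.0423

For an MA(q) process X_t = eps_t + sum_i theta_i eps_{t-i} with
Var(eps_t) = sigma^2, the variance is
  gamma(0) = sigma^2 * (1 + sum_i theta_i^2).
  sum_i theta_i^2 = (-0.708)^2 + (0.602)^2 + (-0.63)^2 = 0.501264 + 0.362404 + 0.3969 = 1.260568.
  gamma(0) = 4 * (1 + 1.260568) = 4 * 2.260568 = 9.042272, which rounds to 9.0423.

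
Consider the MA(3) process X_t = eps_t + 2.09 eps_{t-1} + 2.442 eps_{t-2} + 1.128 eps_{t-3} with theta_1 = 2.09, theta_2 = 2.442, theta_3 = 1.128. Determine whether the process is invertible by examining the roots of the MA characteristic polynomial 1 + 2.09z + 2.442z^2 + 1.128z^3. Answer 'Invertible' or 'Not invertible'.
\text{Not invertible}

The MA(q) characteristic polynomial is P(z) = 1 + 2.09z + 2.442z^2 + 1.128z^3.
Invertibility requires all roots to lie outside the unit circle, i.e. |z| > 1 for every root.
Degree 3: look for a simple real root z0 first, then factor out (1 - z/z0) and solve the remaining quadratic.
Testing z0 = -1.25: P(-1.25) = 1 + (2.09)(-1.25) + (2.442)(-1.25)^2 + (1.128)(-1.25)^3
  = 1 + (-2.6125) + (3.815625) + (-2.203125) = 0.  So z_0 = -1.25 is a root, |z_0| = 1.25.
Divide out the factor (1 + 0.8 z) = (1 - z/z0) (since 1/z0 = -0.8):
  P(z) = (1 + 0.8 z)(1 + (1.29) z + (1.41) z^2)
  [check: z-coef 1.29 - (-0.8) = 2.09; z^2-coef 1.41 - (-0.8)(1.29) = 2.442; z^3-coef -(-0.8)(1.41) = 1.128.]
Remaining roots from the quadratic factor 1 + (1.29) z + (1.41) z^2:
  Set 1 + (1.29) z + (1.41) z^2 = 0, i.e. a z^2 + b z + c = 0 with a = 1.41, b = 1.29, c = 1.
  Discriminant D = b^2 - 4ac = (1.29)^2 - 4*(1.41)*1 = 1.6641 - (5.64) = -3.9759.
  D < 0, so the roots are the complex-conjugate pair z = (-b +/- i sqrt(-D)) / (2a) = -0.4574 +/- 0.7071i.
  For a conjugate pair |z|^2 = z * conj(z) = (product of roots) = c/a = 1/(1.41) = 0.70922, so |z| = sqrt(0.70922) = 0.8422 for both roots.
Moduli of all roots: 1.2500, 0.8422, 0.8422.
All moduli strictly greater than 1? No.
Verdict: Not invertible.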